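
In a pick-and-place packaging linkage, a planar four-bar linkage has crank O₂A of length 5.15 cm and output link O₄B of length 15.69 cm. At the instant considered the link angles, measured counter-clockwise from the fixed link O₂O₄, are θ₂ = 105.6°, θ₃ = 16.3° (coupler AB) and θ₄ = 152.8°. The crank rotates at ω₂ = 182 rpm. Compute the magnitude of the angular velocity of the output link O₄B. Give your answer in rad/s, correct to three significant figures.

ω₂ = 19.06 rad/s (from 182 rpm).
Differentiating the loop-closure r₂e^{iθ₂}+r₃e^{iθ₃}=r₁+r₄e^{iθ₄} gives r₂ω₂e^{iθ₂}+r₃ω₃e^{iθ₃}=r₄ω₄e^{iθ₄}.
Eliminating the other unknown: ω₄ = r₂ω₂ sin(θ₂−θ₃) / [r₄ sin(θ₄−θ₃)].
Numerator sine = +0.99993; denominator sine = +0.68835.
Result = 0.0515·19.06·(+0.99993) / (0.1569·(+0.68835)) = +9.0874 rad/s; magnitude 9.0874 rad/s.

9.09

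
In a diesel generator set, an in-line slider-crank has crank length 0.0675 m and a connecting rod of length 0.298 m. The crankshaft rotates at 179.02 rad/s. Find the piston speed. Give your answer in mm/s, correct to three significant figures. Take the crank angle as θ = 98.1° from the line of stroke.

11600

ω = 179 rad/s
For an in-line slider-crank, x = r cosθ + √(L² − r² sin²θ), so v = −rω sinθ·[1 + r cosθ/√(L² − r² sin²θ)].
With r = 0.0675 m, L = 0.298 m, θ = 98.1°: √(L² − r² sin²θ) = 0.29041 m.
v = −0.0675·179·0.99002·[1 + 0.0675·-0.14090/0.29041] = -11.572 m/s.
|v| = 11.572 m/s = 11572 mm/s.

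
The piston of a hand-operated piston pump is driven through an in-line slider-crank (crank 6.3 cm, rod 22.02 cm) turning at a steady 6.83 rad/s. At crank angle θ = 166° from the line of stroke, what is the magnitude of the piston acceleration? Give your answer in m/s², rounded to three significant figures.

2.10

ω = 6.83 rad/s
x(θ) = r cosθ + √(L² − r² sin²θ); with ω constant, a = ω²·d²x/dθ².
d²x/dθ² = −r cosθ − r²(cos2θ)/√u − r⁴ sin²2θ/(4u^{3/2}),  u = L² − r² sin²θ = 0.0482557 m².
Substituting r = 0.063 m, L = 0.2202 m, θ = 166°: d²x/dθ² = +0.045094 m.
a = ω²·d²x/dθ² = (6.83)²·(+0.045094) = +2.1036 m/s²;  |a| = 2.1036 m/s².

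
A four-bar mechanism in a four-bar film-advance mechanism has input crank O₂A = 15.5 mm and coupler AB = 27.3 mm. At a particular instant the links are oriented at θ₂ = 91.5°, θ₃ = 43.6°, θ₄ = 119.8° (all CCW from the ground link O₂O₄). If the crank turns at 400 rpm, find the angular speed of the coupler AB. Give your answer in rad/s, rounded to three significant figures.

ω₂ = 41.89 rad/s (from 400 rpm).
Differentiating the loop-closure r₂e^{iθ₂}+r₃e^{iθ₃}=r₁+r₄e^{iθ₄} gives r₂ω₂e^{iθ₂}+r₃ω₃e^{iθ₃}=r₄ω₄e^{iθ₄}.
Eliminating the other unknown: ω₃ = r₂ω₂ sin(θ₄−θ₂) / [r₃ sin(θ₃−θ₄)].
Numerator sine = +0.47409; denominator sine = -0.97113.
Result = 0.0155·41.89·(+0.47409) / (0.0273·(-0.97113)) = -11.61 rad/s; magnitude 11.61 rad/s.

11.6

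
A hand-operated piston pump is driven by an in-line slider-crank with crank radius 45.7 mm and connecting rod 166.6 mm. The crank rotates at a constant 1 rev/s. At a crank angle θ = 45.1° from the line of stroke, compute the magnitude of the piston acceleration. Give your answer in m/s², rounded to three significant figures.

1.28

ω = 2π·1 = 6.283 rad/s
x(θ) = r cosθ + √(L² − r² sin²θ); with ω constant, a = ω²·d²x/dθ².
d²x/dθ² = −r cosθ − r²(cos2θ)/√u − r⁴ sin²2θ/(4u^{3/2}),  u = L² − r² sin²θ = 0.0267077 m².
Substituting r = 0.0457 m, L = 0.1666 m, θ = 45.1°: d²x/dθ² = -0.032464 m.
a = ω²·d²x/dθ² = (6.283)²·(-0.032464) = -1.2816 m/s²;  |a| = 1.2816 m/s².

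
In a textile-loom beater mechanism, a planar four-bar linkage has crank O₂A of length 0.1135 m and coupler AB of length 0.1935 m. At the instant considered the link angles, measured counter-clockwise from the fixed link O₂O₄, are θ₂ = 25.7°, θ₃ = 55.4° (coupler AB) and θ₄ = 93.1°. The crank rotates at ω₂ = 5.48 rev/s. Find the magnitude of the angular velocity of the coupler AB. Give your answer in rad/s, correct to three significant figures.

ω₂ = 34.43 rad/s (from 5.48 rev/s).
Differentiating the loop-closure r₂e^{iθ₂}+r₃e^{iθ₃}=r₁+r₄e^{iθ₄} gives r₂ω₂e^{iθ₂}+r₃ω₃e^{iθ₃}=r₄ω₄e^{iθ₄}.
Eliminating the other unknown: ω₃ = r₂ω₂ sin(θ₄−θ₂) / [r₃ sin(θ₃−θ₄)].
Numerator sine = +0.92321; denominator sine = -0.61153.
Result = 0.1135·34.43·(+0.92321) / (0.1935·(-0.61153)) = -30.49 rad/s; magnitude 30.49 rad/s.

30.5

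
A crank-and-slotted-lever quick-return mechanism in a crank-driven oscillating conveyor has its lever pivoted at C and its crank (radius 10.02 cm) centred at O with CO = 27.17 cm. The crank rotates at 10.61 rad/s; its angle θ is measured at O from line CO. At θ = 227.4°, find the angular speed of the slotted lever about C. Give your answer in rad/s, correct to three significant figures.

1.89

ω = 10.61 rad/s
Crank pin A relative to C: A = (d + r cosθ, r sinθ); lever angle φ = atan2(r sinθ, d + r cosθ).
Differentiating tanφ: φ̇ = rω(d cosθ + r)/(d² + r² + 2dr cosθ).
d² + r² + 2dr cosθ = |CA|² = 0.0470059 m²;  d cosθ + r = -0.083707 m.
|ω_lever| = |0.1002·10.61·-0.083707| / 0.0470059 = 1.8932 rad/s.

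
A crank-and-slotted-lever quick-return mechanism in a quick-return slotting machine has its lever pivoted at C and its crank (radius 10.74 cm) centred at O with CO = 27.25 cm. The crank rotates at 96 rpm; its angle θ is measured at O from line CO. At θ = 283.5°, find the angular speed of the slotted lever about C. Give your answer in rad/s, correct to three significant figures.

ω = 10.05 rad/s (from 96 rpm).
Crank pin A relative to C: A = (d + r cosθ, r sinθ); lever angle φ = atan2(r sinθ, d + r cosθ).
Differentiating tanφ: φ̇ = rω(d cosθ + r)/(d² + r² + 2dr cosθ).
d² + r² + 2dr cosθ = |CA|² = 0.0994553 m²;  d cosθ + r = +0.17101 m.
|ω_lever| = |0.1074·10.05·+0.17101| / 0.0994553 = 1.8566 rad/s.

1.86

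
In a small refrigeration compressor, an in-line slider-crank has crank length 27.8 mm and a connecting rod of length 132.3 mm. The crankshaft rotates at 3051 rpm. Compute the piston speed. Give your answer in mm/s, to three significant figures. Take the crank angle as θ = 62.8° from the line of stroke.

8670

ω = 2π·3051/60 = 319.5 rad/s
For an in-line slider-crank, x = r cosθ + √(L² − r² sin²θ), so v = −rω sinθ·[1 + r cosθ/√(L² − r² sin²θ)].
With r = 0.0278 m, L = 0.1323 m, θ = 62.8°: √(L² − r² sin²θ) = 0.12997 m.
v = −0.0278·319.5·0.88942·[1 + 0.0278·0.45710/0.12997] = -8.6723 m/s.
|v| = 8.6723 m/s = 8672.3 mm/s.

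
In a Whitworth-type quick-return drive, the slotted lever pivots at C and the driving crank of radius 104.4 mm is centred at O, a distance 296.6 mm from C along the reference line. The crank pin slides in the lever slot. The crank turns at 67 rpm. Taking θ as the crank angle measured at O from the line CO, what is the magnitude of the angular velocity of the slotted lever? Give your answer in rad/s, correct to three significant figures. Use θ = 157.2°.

2.96

ω = 7.016 rad/s (from 67 rpm).
Crank pin A relative to C: A = (d + r cosθ, r sinθ); lever angle φ = atan2(r sinθ, d + r cosθ).
Differentiating tanφ: φ̇ = rω(d cosθ + r)/(d² + r² + 2dr cosθ).
d² + r² + 2dr cosθ = |CA|² = 0.0417799 m²;  d cosθ + r = -0.16902 m.
|ω_lever| = |0.1044·7.016·-0.16902| / 0.0417799 = 2.9634 rad/s.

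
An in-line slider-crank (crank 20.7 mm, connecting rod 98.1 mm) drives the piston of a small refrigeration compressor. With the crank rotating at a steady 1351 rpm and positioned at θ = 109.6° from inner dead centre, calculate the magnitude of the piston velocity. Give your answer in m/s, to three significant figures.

2.56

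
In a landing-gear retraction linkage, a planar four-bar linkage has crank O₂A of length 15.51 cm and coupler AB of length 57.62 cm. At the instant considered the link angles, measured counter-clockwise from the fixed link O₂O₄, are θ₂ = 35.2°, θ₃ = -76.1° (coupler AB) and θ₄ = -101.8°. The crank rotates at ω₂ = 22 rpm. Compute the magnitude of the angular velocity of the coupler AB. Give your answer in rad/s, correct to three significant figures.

0.975

ω₂ = 2.304 rad/s (from 22 rpm).
Differentiating the loop-closure r₂e^{iθ₂}+r₃e^{iθ₃}=r₁+r₄e^{iθ₄} gives r₂ω₂e^{iθ₂}+r₃ω₃e^{iθ₃}=r₄ω₄e^{iθ₄}.
Eliminating the other unknown: ω₃ = r₂ω₂ sin(θ₄−θ₂) / [r₃ sin(θ₃−θ₄)].
Numerator sine = -0.68200; denominator sine = +0.43366.
Result = 0.1551·2.304·(-0.68200) / (0.5762·(+0.43366)) = -0.97527 rad/s; magnitude 0.97527 rad/s.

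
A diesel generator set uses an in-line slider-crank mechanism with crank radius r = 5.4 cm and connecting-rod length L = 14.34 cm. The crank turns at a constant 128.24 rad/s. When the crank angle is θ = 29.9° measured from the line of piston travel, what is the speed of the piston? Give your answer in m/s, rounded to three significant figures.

ω = 128.2 rad/s
For an in-line slider-crank, x = r cosθ + √(L² − r² sin²θ), so v = −rω sinθ·[1 + r cosθ/√(L² − r² sin²θ)].
With r = 0.054 m, L = 0.1434 m, θ = 29.9°: √(L² − r² sin²θ) = 0.14085 m.
v = −0.054·128.2·0.49849·[1 + 0.054·0.86690/0.14085] = -4.5993 m/s.
|v| = 4.5993 m/s.

4.60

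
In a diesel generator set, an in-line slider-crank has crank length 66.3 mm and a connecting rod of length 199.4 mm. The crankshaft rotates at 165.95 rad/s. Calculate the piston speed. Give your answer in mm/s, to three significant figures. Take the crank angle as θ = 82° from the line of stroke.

11400

ω = 165.9 rad/s
For an in-line slider-crank, x = r cosθ + √(L² − r² sin²θ), so v = −rω sinθ·[1 + r cosθ/√(L² − r² sin²θ)].
With r = 0.0663 m, L = 0.1994 m, θ = 82°: √(L² − r² sin²θ) = 0.18828 m.
v = −0.0663·165.9·0.99027·[1 + 0.0663·0.13917/0.18828] = -11.429 m/s.
|v| = 11.429 m/s = 11429 mm/s.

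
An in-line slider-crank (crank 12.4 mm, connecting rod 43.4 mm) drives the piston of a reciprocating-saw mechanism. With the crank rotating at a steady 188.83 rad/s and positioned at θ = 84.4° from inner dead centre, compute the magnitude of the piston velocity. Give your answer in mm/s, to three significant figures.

2400

ω = 188.8 rad/s
For an in-line slider-crank, x = r cosθ + √(L² − r² sin²θ), so v = −rω sinθ·[1 + r cosθ/√(L² − r² sin²θ)].
With r = 0.0124 m, L = 0.0434 m, θ = 84.4°: √(L² − r² sin²θ) = 0.041608 m.
v = −0.0124·188.8·0.99523·[1 + 0.0124·0.09758/0.041608] = -2.3981 m/s.
|v| = 2.3981 m/s = 2398.1 mm/s.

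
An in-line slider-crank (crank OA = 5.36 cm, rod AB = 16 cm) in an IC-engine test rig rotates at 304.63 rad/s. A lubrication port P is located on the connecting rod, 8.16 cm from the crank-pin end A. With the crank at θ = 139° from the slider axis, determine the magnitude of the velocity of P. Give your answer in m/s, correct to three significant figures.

ω = 304.6 rad/s.  Crank-pin speed |V_A| = rω = 16.328 m/s, perpendicular to OA.
Rod angle: sinφ = −(r/L) sinθ ⇒ φ = -12.696°; ω_rod = −rω cosθ/√(L²−r²sin²θ) = +78.949 rad/s.
V_P = V_A + ω_rod × AP, with AP = 0.0816 m along the rod.
Components: V_Px = −rω sinθ − a·ω_rod·sinφ = -9.2964 m/s;  V_Py = rω cosθ + a·ω_rod·cosφ = -6.0383 m/s.
|V_P| = √(V_Px² + V_Py²) = 11.085 m/s.

11.1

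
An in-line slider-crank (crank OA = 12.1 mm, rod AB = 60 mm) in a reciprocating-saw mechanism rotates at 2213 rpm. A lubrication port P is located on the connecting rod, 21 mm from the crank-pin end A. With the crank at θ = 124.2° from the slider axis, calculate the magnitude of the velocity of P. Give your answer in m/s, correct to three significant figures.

ω = 231.7 rad/s.  Crank-pin speed |V_A| = rω = 2.8041 m/s, perpendicular to OA.
Rod angle: sinφ = −(r/L) sinθ ⇒ φ = -9.602°; ω_rod = −rω cosθ/√(L²−r²sin²θ) = +26.642 rad/s.
V_P = V_A + ω_rod × AP, with AP = 0.021 m along the rod.
Components: V_Px = −rω sinθ − a·ω_rod·sinφ = -2.2259 m/s;  V_Py = rω cosθ + a·ω_rod·cosφ = -1.0245 m/s.
|V_P| = √(V_Px² + V_Py²) = 2.4504 m/s.

2.45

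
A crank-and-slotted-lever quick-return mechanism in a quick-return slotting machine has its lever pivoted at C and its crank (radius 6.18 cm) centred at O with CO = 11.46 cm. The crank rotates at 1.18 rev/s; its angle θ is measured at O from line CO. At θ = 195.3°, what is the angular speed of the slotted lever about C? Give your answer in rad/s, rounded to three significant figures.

6.79

ω = 7.414 rad/s (from 1.18 rev/s).
Crank pin A relative to C: A = (d + r cosθ, r sinθ); lever angle φ = atan2(r sinθ, d + r cosθ).
Differentiating tanφ: φ̇ = rω(d cosθ + r)/(d² + r² + 2dr cosθ).
d² + r² + 2dr cosθ = |CA|² = 0.00328987 m²;  d cosθ + r = -0.048738 m.
|ω_lever| = |0.0618·7.414·-0.048738| / 0.00328987 = 6.788 rad/s.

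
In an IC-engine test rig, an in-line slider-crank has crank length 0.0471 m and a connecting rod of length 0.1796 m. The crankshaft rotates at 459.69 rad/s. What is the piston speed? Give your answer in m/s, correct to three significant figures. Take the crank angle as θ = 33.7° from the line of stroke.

14.7

ω = 459.7 rad/s
For an in-line slider-crank, x = r cosθ + √(L² − r² sin²θ), so v = −rω sinθ·[1 + r cosθ/√(L² − r² sin²θ)].
With r = 0.0471 m, L = 0.1796 m, θ = 33.7°: √(L² − r² sin²θ) = 0.17769 m.
v = −0.0471·459.7·0.55484·[1 + 0.0471·0.83195/0.17769] = -14.662 m/s.
|v| = 14.662 m/s.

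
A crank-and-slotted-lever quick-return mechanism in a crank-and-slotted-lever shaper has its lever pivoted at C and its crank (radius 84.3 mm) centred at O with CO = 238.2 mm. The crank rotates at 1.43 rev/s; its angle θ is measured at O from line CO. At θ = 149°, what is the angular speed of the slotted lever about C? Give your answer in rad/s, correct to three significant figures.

3.09

ω = 8.985 rad/s (from 1.43 rev/s).
Crank pin A relative to C: A = (d + r cosθ, r sinθ); lever angle φ = atan2(r sinθ, d + r cosθ).
Differentiating tanφ: φ̇ = rω(d cosθ + r)/(d² + r² + 2dr cosθ).
d² + r² + 2dr cosθ = |CA|² = 0.0294214 m²;  d cosθ + r = -0.11988 m.
|ω_lever| = |0.0843·8.985·-0.11988| / 0.0294214 = 3.0861 rad/s.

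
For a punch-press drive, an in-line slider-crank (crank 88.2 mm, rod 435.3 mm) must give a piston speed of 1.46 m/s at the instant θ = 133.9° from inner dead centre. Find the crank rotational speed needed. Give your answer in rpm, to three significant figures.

256

For an in-line slider-crank, |v_piston| = rω|sinθ|·[1 + r cosθ/√(L² − r² sin²θ)].
With r = 0.0882 m, L = 0.4353 m, θ = 133.9°: the bracketed kinematic factor |dx/dθ| = 0.054527 m.
ω = v/|dx/dθ| = 1.46/0.054527 = 26.776 rad/s.
N = 60ω/(2π) = 255.69 rpm.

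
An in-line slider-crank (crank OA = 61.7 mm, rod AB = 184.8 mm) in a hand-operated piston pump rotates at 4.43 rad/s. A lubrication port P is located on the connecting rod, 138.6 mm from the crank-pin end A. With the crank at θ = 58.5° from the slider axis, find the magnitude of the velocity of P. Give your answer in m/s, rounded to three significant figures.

ω = 4.43 rad/s.  Crank-pin speed |V_A| = rω = 0.27333 m/s, perpendicular to OA.
Rod angle: sinφ = −(r/L) sinθ ⇒ φ = -16.539°; ω_rod = −rω cosθ/√(L²−r²sin²θ) = -0.80616 rad/s.
V_P = V_A + ω_rod × AP, with AP = 0.1386 m along the rod.
Components: V_Px = −rω sinθ − a·ω_rod·sinφ = -0.26486 m/s;  V_Py = rω cosθ + a·ω_rod·cosφ = +0.035704 m/s.
|V_P| = √(V_Px² + V_Py²) = 0.26726 m/s.

0.267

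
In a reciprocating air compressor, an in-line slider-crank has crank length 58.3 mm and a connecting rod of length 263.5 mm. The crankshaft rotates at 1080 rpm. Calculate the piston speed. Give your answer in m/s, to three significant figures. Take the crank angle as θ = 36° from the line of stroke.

ω = 2π·1080/60 = 113.1 rad/s
For an in-line slider-crank, x = r cosθ + √(L² − r² sin²θ), so v = −rω sinθ·[1 + r cosθ/√(L² − r² sin²θ)].
With r = 0.0583 m, L = 0.2635 m, θ = 36°: √(L² − r² sin²θ) = 0.26126 m.
v = −0.0583·113.1·0.58779·[1 + 0.0583·0.80902/0.26126] = -4.5753 m/s.
|v| = 4.5753 m/s.

4.58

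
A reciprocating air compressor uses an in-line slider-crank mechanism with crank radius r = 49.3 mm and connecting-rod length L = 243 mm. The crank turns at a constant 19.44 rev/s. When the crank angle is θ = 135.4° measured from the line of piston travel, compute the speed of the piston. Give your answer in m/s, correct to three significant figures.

3.61

ω = 2π·19.4 = 122.1 rad/s
For an in-line slider-crank, x = r cosθ + √(L² − r² sin²θ), so v = −rω sinθ·[1 + r cosθ/√(L² − r² sin²θ)].
With r = 0.0493 m, L = 0.243 m, θ = 135.4°: √(L² − r² sin²θ) = 0.24052 m.
v = −0.0493·122.1·0.70215·[1 + 0.0493·-0.71203/0.24052] = -3.6111 m/s.
|v| = 3.6111 m/s.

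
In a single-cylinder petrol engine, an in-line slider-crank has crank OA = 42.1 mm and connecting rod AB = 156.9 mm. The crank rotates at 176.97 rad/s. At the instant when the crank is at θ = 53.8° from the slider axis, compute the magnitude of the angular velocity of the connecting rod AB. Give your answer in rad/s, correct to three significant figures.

28.7

ω = 177 rad/s
The rod makes angle φ with the slider axis where L sinφ = r sinθ; differentiating, L cosφ·φ̇ = r ω cosθ.
L cosφ = √(L² − r² sin²θ) = 0.15318 m.
|ω_rod| = r ω |cosθ| / √(L² − r² sin²θ) = 0.0421·177·0.59061/0.15318 = 28.727 rad/s.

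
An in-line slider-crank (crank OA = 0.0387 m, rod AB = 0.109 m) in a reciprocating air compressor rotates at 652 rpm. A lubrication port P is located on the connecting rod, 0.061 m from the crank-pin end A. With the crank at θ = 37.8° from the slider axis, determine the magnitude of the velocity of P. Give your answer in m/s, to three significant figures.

2.09

ω = 68.28 rad/s.  Crank-pin speed |V_A| = rω = 2.6423 m/s, perpendicular to OA.
Rod angle: sinφ = −(r/L) sinθ ⇒ φ = -12.569°; ω_rod = −rω cosθ/√(L²−r²sin²θ) = -19.625 rad/s.
V_P = V_A + ω_rod × AP, with AP = 0.061 m along the rod.
Components: V_Px = −rω sinθ − a·ω_rod·sinφ = -1.88 m/s;  V_Py = rω cosθ + a·ω_rod·cosφ = +0.91942 m/s.
|V_P| = √(V_Px² + V_Py²) = 2.0928 m/s.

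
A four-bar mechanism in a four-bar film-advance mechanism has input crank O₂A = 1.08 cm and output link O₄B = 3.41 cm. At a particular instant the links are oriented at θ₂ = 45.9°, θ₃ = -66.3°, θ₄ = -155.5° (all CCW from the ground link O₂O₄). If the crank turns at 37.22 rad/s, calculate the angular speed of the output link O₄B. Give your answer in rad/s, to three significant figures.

10.9

ω₂ = 37.22 rad/s
Differentiating the loop-closure r₂e^{iθ₂}+r₃e^{iθ₃}=r₁+r₄e^{iθ₄} gives r₂ω₂e^{iθ₂}+r₃ω₃e^{iθ₃}=r₄ω₄e^{iθ₄}.
Eliminating the other unknown: ω₄ = r₂ω₂ sin(θ₂−θ₃) / [r₄ sin(θ₄−θ₃)].
Numerator sine = +0.92587; denominator sine = -0.99990.
Result = 0.0108·37.22·(+0.92587) / (0.0341·(-0.99990)) = -10.915 rad/s; magnitude 10.915 rad/s.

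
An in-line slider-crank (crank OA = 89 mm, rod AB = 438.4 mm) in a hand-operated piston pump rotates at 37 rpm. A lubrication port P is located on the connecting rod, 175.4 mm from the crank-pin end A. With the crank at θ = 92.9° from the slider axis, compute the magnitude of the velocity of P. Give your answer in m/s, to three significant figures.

0.343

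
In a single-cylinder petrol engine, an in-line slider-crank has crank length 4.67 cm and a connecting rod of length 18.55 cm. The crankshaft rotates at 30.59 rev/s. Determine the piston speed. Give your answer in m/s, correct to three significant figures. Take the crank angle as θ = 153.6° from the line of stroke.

3.09

ω = 2π·30.6 = 192.2 rad/s
For an in-line slider-crank, x = r cosθ + √(L² − r² sin²θ), so v = −rω sinθ·[1 + r cosθ/√(L² − r² sin²θ)].
With r = 0.0467 m, L = 0.1855 m, θ = 153.6°: √(L² − r² sin²θ) = 0.18433 m.
v = −0.0467·192.2·0.44464·[1 + 0.0467·-0.89571/0.18433] = -3.0853 m/s.
|v| = 3.0853 m/s.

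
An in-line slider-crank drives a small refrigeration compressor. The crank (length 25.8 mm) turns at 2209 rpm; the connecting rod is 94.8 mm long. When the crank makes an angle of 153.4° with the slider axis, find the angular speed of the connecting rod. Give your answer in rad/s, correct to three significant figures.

56.7

ω = 231.3 rad/s (converted from 2209 rpm).
The rod makes angle φ with the slider axis where L sinφ = r sinθ; differentiating, L cosφ·φ̇ = r ω cosθ.
L cosφ = √(L² − r² sin²θ) = 0.094094 m.
|ω_rod| = r ω |cosθ| / √(L² − r² sin²θ) = 0.0258·231.3·0.89415/0.094094 = 56.715 rad/s.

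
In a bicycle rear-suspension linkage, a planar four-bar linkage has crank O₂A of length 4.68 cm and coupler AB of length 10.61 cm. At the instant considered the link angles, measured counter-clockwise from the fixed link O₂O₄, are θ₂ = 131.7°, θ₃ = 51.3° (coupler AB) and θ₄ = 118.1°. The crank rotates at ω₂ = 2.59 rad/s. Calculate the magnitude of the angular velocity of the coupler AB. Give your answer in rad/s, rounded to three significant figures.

0.292

ω₂ = 2.59 rad/s
Differentiating the loop-closure r₂e^{iθ₂}+r₃e^{iθ₃}=r₁+r₄e^{iθ₄} gives r₂ω₂e^{iθ₂}+r₃ω₃e^{iθ₃}=r₄ω₄e^{iθ₄}.
Eliminating the other unknown: ω₃ = r₂ω₂ sin(θ₄−θ₂) / [r₃ sin(θ₃−θ₄)].
Numerator sine = -0.23514; denominator sine = -0.91914.
Result = 0.0468·2.59·(-0.23514) / (0.1061·(-0.91914)) = +0.29227 rad/s; magnitude 0.29227 rad/s.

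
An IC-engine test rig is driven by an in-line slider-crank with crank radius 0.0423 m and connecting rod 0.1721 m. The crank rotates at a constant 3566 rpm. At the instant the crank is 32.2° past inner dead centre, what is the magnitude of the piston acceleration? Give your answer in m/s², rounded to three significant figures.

ω = 2π·3566/60 = 373.4 rad/s
x(θ) = r cosθ + √(L² − r² sin²θ); with ω constant, a = ω²·d²x/dθ².
d²x/dθ² = −r cosθ − r²(cos2θ)/√u − r⁴ sin²2θ/(4u^{3/2}),  u = L² − r² sin²θ = 0.0291103 m².
Substituting r = 0.0423 m, L = 0.1721 m, θ = 32.2°: d²x/dθ² = -0.040456 m.
a = ω²·d²x/dθ² = (373.4)²·(-0.040456) = -5641.7 m/s²;  |a| = 5641.7 m/s².

5640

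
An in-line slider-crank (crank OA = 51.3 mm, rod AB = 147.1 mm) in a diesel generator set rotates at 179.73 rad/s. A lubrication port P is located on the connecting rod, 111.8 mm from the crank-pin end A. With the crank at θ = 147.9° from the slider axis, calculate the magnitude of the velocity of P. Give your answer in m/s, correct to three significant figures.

ω = 179.7 rad/s.  Crank-pin speed |V_A| = rω = 9.2201 m/s, perpendicular to OA.
Rod angle: sinφ = −(r/L) sinθ ⇒ φ = -10.680°; ω_rod = −rω cosθ/√(L²−r²sin²θ) = +54.033 rad/s.
V_P = V_A + ω_rod × AP, with AP = 0.1118 m along the rod.
Components: V_Px = −rω sinθ − a·ω_rod·sinφ = -3.7801 m/s;  V_Py = rω cosθ + a·ω_rod·cosφ = -1.8743 m/s.
|V_P| = √(V_Px² + V_Py²) = 4.2192 m/s.

4.22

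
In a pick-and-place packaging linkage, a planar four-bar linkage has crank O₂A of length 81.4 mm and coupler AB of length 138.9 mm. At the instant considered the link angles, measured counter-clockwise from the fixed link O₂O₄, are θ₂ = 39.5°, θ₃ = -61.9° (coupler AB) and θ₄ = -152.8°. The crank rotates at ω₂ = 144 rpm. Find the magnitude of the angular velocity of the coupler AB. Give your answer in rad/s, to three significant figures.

1.88

ω₂ = 15.08 rad/s (from 144 rpm).
Differentiating the loop-closure r₂e^{iθ₂}+r₃e^{iθ₃}=r₁+r₄e^{iθ₄} gives r₂ω₂e^{iθ₂}+r₃ω₃e^{iθ₃}=r₄ω₄e^{iθ₄}.
Eliminating the other unknown: ω₃ = r₂ω₂ sin(θ₄−θ₂) / [r₃ sin(θ₃−θ₄)].
Numerator sine = +0.21303; denominator sine = +0.99988.
Result = 0.0814·15.08·(+0.21303) / (0.1389·(+0.99988)) = +1.8828 rad/s; magnitude 1.8828 rad/s.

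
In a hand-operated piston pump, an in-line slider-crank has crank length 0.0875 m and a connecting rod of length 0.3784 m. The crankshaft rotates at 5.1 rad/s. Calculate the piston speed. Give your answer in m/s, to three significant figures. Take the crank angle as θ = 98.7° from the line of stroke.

ω = 5.1 rad/s
For an in-line slider-crank, x = r cosθ + √(L² − r² sin²θ), so v = −rω sinθ·[1 + r cosθ/√(L² − r² sin²θ)].
With r = 0.0875 m, L = 0.3784 m, θ = 98.7°: √(L² − r² sin²θ) = 0.36838 m.
v = −0.0875·5.1·0.98849·[1 + 0.0875·-0.15126/0.36838] = -0.42527 m/s.
|v| = 0.42527 m/s.

0.425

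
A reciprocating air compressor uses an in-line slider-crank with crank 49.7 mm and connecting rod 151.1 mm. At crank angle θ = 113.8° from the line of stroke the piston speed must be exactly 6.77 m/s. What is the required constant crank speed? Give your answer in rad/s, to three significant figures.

173

For an in-line slider-crank, |v_piston| = rω|sinθ|·[1 + r cosθ/√(L² − r² sin²θ)].
With r = 0.0497 m, L = 0.1511 m, θ = 113.8°: the bracketed kinematic factor |dx/dθ| = 0.039144 m.
ω = v/|dx/dθ| = 6.77/0.039144 = 172.95 rad/s.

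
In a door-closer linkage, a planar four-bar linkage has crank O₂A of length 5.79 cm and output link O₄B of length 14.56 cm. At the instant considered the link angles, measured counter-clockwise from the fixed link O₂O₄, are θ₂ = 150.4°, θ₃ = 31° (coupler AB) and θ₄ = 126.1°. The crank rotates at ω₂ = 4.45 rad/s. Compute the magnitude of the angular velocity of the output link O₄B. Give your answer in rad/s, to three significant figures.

ω₂ = 4.45 rad/s
Differentiating the loop-closure r₂e^{iθ₂}+r₃e^{iθ₃}=r₁+r₄e^{iθ₄} gives r₂ω₂e^{iθ₂}+r₃ω₃e^{iθ₃}=r₄ω₄e^{iθ₄}.
Eliminating the other unknown: ω₄ = r₂ω₂ sin(θ₂−θ₃) / [r₄ sin(θ₄−θ₃)].
Numerator sine = +0.87121; denominator sine = +0.99604.
Result = 0.0579·4.45·(+0.87121) / (0.1456·(+0.99604)) = +1.5478 rad/s; magnitude 1.5478 rad/s.

1.55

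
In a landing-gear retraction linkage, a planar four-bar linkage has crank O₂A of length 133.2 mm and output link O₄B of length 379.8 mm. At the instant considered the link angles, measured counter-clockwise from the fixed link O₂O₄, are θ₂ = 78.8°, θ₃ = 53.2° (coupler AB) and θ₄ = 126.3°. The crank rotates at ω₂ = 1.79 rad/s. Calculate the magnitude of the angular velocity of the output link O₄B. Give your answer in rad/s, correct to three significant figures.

ω₂ = 1.79 rad/s
Differentiating the loop-closure r₂e^{iθ₂}+r₃e^{iθ₃}=r₁+r₄e^{iθ₄} gives r₂ω₂e^{iθ₂}+r₃ω₃e^{iθ₃}=r₄ω₄e^{iθ₄}.
Eliminating the other unknown: ω₄ = r₂ω₂ sin(θ₂−θ₃) / [r₄ sin(θ₄−θ₃)].
Numerator sine = +0.43209; denominator sine = +0.95681.
Result = 0.1332·1.79·(+0.43209) / (0.3798·(+0.95681)) = +0.28349 rad/s; magnitude 0.28349 rad/s.

0.283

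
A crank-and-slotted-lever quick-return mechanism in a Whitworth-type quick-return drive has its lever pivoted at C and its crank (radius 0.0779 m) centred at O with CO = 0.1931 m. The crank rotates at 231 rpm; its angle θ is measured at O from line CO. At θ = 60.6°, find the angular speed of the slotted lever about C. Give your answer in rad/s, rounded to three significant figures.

ω = 24.19 rad/s (from 231 rpm).
Crank pin A relative to C: A = (d + r cosθ, r sinθ); lever angle φ = atan2(r sinθ, d + r cosθ).
Differentiating tanφ: φ̇ = rω(d cosθ + r)/(d² + r² + 2dr cosθ).
d² + r² + 2dr cosθ = |CA|² = 0.0581248 m²;  d cosθ + r = +0.17269 m.
|ω_lever| = |0.0779·24.19·+0.17269| / 0.0581248 = 5.5988 rad/s.

5.60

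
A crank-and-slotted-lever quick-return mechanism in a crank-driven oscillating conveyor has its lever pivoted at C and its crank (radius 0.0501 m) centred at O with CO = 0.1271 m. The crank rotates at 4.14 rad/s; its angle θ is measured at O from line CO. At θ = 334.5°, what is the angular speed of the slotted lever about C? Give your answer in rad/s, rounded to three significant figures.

ω = 4.14 rad/s
Crank pin A relative to C: A = (d + r cosθ, r sinθ); lever angle φ = atan2(r sinθ, d + r cosθ).
Differentiating tanφ: φ̇ = rω(d cosθ + r)/(d² + r² + 2dr cosθ).
d² + r² + 2dr cosθ = |CA|² = 0.0301592 m²;  d cosθ + r = +0.16482 m.
|ω_lever| = |0.0501·4.14·+0.16482| / 0.0301592 = 1.1335 rad/s.

1.13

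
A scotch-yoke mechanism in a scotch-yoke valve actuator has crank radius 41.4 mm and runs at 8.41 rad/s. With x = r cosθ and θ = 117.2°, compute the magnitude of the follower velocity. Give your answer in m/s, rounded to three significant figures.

0.310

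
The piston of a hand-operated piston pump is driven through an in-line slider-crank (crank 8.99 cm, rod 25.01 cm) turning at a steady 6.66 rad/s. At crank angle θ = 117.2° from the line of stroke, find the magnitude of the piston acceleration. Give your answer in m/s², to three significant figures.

ω = 6.66 rad/s
x(θ) = r cosθ + √(L² − r² sin²θ); with ω constant, a = ω²·d²x/dθ².
d²x/dθ² = −r cosθ − r²(cos2θ)/√u − r⁴ sin²2θ/(4u^{3/2}),  u = L² − r² sin²θ = 0.0561566 m².
Substituting r = 0.0899 m, L = 0.2501 m, θ = 117.2°: d²x/dθ² = +0.060135 m.
a = ω²·d²x/dθ² = (6.66)²·(+0.060135) = +2.6673 m/s²;  |a| = 2.6673 m/s².

2.67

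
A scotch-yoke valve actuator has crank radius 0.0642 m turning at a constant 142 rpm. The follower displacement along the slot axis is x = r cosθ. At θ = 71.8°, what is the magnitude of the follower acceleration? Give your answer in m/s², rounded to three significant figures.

4.43

ω = 14.87 rad/s (from 142 rpm).
x = r cosθ ⇒ ẍ = −rω² cosθ (ω constant).
|a| = rω²|cosθ| = 0.0642·(14.87)²·|cos 71.8°| = 4.4339 m/s².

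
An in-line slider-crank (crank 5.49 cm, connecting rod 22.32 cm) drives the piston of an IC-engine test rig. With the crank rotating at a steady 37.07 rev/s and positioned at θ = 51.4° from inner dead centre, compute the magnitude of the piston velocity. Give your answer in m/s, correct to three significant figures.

ω = 2π·37.1 = 232.9 rad/s
For an in-line slider-crank, x = r cosθ + √(L² − r² sin²θ), so v = −rω sinθ·[1 + r cosθ/√(L² − r² sin²θ)].
With r = 0.0549 m, L = 0.2232 m, θ = 51.4°: √(L² − r² sin²θ) = 0.21904 m.
v = −0.0549·232.9·0.78152·[1 + 0.0549·0.62388/0.21904] = -11.556 m/s.
|v| = 11.556 m/s.

11.6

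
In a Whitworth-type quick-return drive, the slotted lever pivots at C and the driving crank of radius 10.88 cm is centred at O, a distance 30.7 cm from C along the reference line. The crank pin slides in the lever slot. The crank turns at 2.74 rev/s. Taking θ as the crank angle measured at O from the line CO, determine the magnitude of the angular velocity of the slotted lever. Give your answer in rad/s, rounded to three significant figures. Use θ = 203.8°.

ω = 17.22 rad/s (from 2.74 rev/s).
Crank pin A relative to C: A = (d + r cosθ, r sinθ); lever angle φ = atan2(r sinθ, d + r cosθ).
Differentiating tanφ: φ̇ = rω(d cosθ + r)/(d² + r² + 2dr cosθ).
d² + r² + 2dr cosθ = |CA|² = 0.0449642 m²;  d cosθ + r = -0.17209 m.
|ω_lever| = |0.1088·17.22·-0.17209| / 0.0449642 = 7.1689 rad/s.

7.17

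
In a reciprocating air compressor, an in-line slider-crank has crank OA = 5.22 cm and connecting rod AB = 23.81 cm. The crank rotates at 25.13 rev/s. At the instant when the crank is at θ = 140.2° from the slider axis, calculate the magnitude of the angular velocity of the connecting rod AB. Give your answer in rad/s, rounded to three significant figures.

26.9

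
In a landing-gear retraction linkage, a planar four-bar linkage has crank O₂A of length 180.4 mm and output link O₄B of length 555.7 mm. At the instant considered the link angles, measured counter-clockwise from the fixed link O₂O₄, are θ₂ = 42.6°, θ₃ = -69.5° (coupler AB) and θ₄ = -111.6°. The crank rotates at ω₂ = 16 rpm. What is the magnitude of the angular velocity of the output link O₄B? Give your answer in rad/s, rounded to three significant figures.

ω₂ = 1.676 rad/s (from 16 rpm).
Differentiating the loop-closure r₂e^{iθ₂}+r₃e^{iθ₃}=r₁+r₄e^{iθ₄} gives r₂ω₂e^{iθ₂}+r₃ω₃e^{iθ₃}=r₄ω₄e^{iθ₄}.
Eliminating the other unknown: ω₄ = r₂ω₂ sin(θ₂−θ₃) / [r₄ sin(θ₄−θ₃)].
Numerator sine = +0.92653; denominator sine = -0.67043.
Result = 0.1804·1.676·(+0.92653) / (0.5557·(-0.67043)) = -0.75171 rad/s; magnitude 0.75171 rad/s.

0.752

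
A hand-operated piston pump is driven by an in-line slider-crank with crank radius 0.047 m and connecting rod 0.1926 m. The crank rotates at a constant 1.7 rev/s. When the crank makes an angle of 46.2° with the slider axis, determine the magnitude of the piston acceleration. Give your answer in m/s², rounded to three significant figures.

3.68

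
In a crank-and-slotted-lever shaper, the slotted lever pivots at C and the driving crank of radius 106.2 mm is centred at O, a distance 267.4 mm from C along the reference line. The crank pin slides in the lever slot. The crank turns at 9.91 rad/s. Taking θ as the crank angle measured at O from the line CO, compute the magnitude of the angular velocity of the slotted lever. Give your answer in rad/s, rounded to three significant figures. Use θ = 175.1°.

6.44

ω = 9.91 rad/s
Crank pin A relative to C: A = (d + r cosθ, r sinθ); lever angle φ = atan2(r sinθ, d + r cosθ).
Differentiating tanφ: φ̇ = rω(d cosθ + r)/(d² + r² + 2dr cosθ).
d² + r² + 2dr cosθ = |CA|² = 0.026193 m²;  d cosθ + r = -0.16022 m.
|ω_lever| = |0.1062·9.91·-0.16022| / 0.026193 = 6.4378 rad/s.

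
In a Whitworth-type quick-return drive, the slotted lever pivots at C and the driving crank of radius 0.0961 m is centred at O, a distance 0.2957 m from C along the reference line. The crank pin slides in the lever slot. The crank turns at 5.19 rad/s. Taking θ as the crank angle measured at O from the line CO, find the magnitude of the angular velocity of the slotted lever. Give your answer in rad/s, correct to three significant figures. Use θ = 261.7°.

ω = 5.19 rad/s
Crank pin A relative to C: A = (d + r cosθ, r sinθ); lever angle φ = atan2(r sinθ, d + r cosθ).
Differentiating tanφ: φ̇ = rω(d cosθ + r)/(d² + r² + 2dr cosθ).
d² + r² + 2dr cosθ = |CA|² = 0.0884694 m²;  d cosθ + r = +0.053414 m.
|ω_lever| = |0.0961·5.19·+0.053414| / 0.0884694 = 0.30113 rad/s.

0.301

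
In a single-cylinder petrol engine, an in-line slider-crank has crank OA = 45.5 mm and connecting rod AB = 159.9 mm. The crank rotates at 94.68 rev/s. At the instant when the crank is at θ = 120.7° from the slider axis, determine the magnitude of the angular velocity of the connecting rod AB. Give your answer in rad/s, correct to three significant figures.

ω = 594.9 rad/s (converted from 94.68 rev/s).
The rod makes angle φ with the slider axis where L sinφ = r sinθ; differentiating, L cosφ·φ̇ = r ω cosθ.
L cosφ = √(L² − r² sin²θ) = 0.15504 m.
|ω_rod| = r ω |cosθ| / √(L² − r² sin²θ) = 0.0455·594.9·0.51054/0.15504 = 89.133 rad/s.

89.1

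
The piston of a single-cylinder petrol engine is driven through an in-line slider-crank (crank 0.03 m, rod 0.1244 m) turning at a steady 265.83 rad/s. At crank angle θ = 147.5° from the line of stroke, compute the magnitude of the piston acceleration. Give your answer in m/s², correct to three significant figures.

1560

ω = 265.8 rad/s
x(θ) = r cosθ + √(L² − r² sin²θ); with ω constant, a = ω²·d²x/dθ².
d²x/dθ² = −r cosθ − r²(cos2θ)/√u − r⁴ sin²2θ/(4u^{3/2}),  u = L² − r² sin²θ = 0.0152155 m².
Substituting r = 0.03 m, L = 0.1244 m, θ = 147.5°: d²x/dθ² = +0.02213 m.
a = ω²·d²x/dθ² = (265.8)²·(+0.02213) = +1563.8 m/s²;  |a| = 1563.8 m/s².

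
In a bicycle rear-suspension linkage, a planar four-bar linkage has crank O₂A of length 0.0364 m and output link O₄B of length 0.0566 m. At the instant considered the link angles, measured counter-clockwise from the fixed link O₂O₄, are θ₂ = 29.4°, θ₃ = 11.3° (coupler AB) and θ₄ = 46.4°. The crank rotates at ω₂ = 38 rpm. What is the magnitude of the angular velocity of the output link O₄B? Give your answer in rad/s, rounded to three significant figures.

ω₂ = 3.979 rad/s (from 38 rpm).
Differentiating the loop-closure r₂e^{iθ₂}+r₃e^{iθ₃}=r₁+r₄e^{iθ₄} gives r₂ω₂e^{iθ₂}+r₃ω₃e^{iθ₃}=r₄ω₄e^{iθ₄}.
Eliminating the other unknown: ω₄ = r₂ω₂ sin(θ₂−θ₃) / [r₄ sin(θ₄−θ₃)].
Numerator sine = +0.31068; denominator sine = +0.57501.
Result = 0.0364·3.979·(+0.31068) / (0.0566·(+0.57501)) = +1.3827 rad/s; magnitude 1.3827 rad/s.

1.38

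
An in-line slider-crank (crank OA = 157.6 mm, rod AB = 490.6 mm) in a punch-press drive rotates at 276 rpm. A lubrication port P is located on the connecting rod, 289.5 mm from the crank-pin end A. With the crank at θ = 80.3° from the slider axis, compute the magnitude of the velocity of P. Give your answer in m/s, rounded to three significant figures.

4.65

ω = 28.9 rad/s.  Crank-pin speed |V_A| = rω = 4.5551 m/s, perpendicular to OA.
Rod angle: sinφ = −(r/L) sinθ ⇒ φ = -18.460°; ω_rod = −rω cosθ/√(L²−r²sin²θ) = -1.6492 rad/s.
V_P = V_A + ω_rod × AP, with AP = 0.2895 m along the rod.
Components: V_Px = −rω sinθ − a·ω_rod·sinφ = -4.6411 m/s;  V_Py = rω cosθ + a·ω_rod·cosφ = +0.31459 m/s.
|V_P| = √(V_Px² + V_Py²) = 4.6518 m/s.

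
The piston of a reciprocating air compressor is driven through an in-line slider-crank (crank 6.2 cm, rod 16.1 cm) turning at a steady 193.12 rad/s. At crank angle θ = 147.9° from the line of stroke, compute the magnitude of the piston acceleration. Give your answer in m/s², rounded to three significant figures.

1530

ω = 193.1 rad/s
x(θ) = r cosθ + √(L² − r² sin²θ); with ω constant, a = ω²·d²x/dθ².
d²x/dθ² = −r cosθ − r²(cos2θ)/√u − r⁴ sin²2θ/(4u^{3/2}),  u = L² − r² sin²θ = 0.0248355 m².
Substituting r = 0.062 m, L = 0.161 m, θ = 147.9°: d²x/dθ² = +0.04114 m.
a = ω²·d²x/dθ² = (193.1)²·(+0.04114) = +1534.3 m/s²;  |a| = 1534.3 m/s².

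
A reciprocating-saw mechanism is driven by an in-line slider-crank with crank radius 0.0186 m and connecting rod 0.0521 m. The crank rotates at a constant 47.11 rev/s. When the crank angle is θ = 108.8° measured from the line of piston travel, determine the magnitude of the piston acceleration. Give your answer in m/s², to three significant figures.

1010

ω = 2π·47.1 = 296 rad/s
x(θ) = r cosθ + √(L² − r² sin²θ); with ω constant, a = ω²·d²x/dθ².
d²x/dθ² = −r cosθ − r²(cos2θ)/√u − r⁴ sin²2θ/(4u^{3/2}),  u = L² − r² sin²θ = 0.00240438 m².
Substituting r = 0.0186 m, L = 0.0521 m, θ = 108.8°: d²x/dθ² = +0.01149 m.
a = ω²·d²x/dθ² = (296)²·(+0.01149) = +1006.7 m/s²;  |a| = 1006.7 m/s².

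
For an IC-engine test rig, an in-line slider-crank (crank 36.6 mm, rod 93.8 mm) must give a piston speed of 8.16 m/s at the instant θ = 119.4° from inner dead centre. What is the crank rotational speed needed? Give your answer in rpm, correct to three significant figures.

3070

For an in-line slider-crank, |v_piston| = rω|sinθ|·[1 + r cosθ/√(L² − r² sin²θ)].
With r = 0.0366 m, L = 0.0938 m, θ = 119.4°: the bracketed kinematic factor |dx/dθ| = 0.025392 m.
ω = v/|dx/dθ| = 8.16/0.025392 = 321.36 rad/s.
N = 60ω/(2π) = 3068.8 rpm.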